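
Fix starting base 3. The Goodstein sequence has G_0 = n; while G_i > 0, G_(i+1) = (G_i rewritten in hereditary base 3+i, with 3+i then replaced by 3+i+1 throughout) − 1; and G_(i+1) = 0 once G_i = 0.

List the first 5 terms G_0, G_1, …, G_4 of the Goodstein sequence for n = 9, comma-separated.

9, 15, 17, 19, 21

base 3: 9 = 3^2; at 4: 4^2 = 16; next = 15
base 4: 15 = 3·4 + 3; at 5: 3·5 + 3 = 18; next = 17
base 5: 17 = 3·5 + 2; at 6: 3·6 + 2 = 20; next = 19
base 6: 19 = 3·6 + 1; at 7: 3·7 + 1 = 22; next = 21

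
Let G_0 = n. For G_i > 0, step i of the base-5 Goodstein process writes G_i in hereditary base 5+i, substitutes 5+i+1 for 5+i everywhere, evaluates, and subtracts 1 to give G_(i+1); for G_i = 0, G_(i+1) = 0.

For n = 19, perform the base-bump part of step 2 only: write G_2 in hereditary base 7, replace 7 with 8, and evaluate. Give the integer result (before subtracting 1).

26

step 0: 19 = 3·5 + 4; sub 6 for 5: 3·6 + 4; = 22; G_1 = 22−1 = 21
step 1: 21 = 3·6 + 3; sub 7 for 6: 3·7 + 3; = 24; G_2 = 24−1 = 23
step 2: 23 = 3·7 + 2; sub 8 for 7: 3·8 + 2; = 26; G_3 = 26−1 = 25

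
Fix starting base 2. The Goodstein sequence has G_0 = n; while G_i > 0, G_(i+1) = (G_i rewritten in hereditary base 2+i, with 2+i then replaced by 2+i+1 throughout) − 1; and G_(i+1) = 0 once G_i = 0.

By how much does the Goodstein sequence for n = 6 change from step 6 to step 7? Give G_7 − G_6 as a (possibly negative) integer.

[0] 6 ≡ 2^2 + 2 (base 2). Lift 3: 30. −1: 29.
[1] 29 ≡ 3^3 + 2 (base 3). Lift 4: 258. −1: 257.
[2] 257 ≡ 4^4 + 1 (base 4). Lift 5: 3126. −1: 3125.
[3] 3125 ≡ 5^5 (base 5). Lift 6: 46656. −1: 46655.
[4] 46655 ≡ 5·6^5 + 5·6^4 + 5·6^3 + 5·6^2 + 5·6 + 5 (base 6). Lift 7: 98040. −1: 98039.
[5] 98039 ≡ 5·7^5 + 5·7^4 + 5·7^3 + 5·7^2 + 5·7 + 4 (base 7). Lift 8: 187244. −1: 187243.
[6] 187243 ≡ 5·8^5 + 5·8^4 + 5·8^3 + 5·8^2 + 5·8 + 3 (base 8). Lift 9: 332148. −1: 332147.

144904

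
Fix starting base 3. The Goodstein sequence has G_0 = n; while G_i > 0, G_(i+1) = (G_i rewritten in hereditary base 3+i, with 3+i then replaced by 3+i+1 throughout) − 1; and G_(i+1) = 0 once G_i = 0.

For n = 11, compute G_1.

(0) 11|_3 = 3^2 + 2 ↦ 4^2 + 2|_4 = 18 ⇒ 17
(1) 17|_4 = 4^2 + 1 ↦ 5^2 + 1|_5 = 26 ⇒ 25

17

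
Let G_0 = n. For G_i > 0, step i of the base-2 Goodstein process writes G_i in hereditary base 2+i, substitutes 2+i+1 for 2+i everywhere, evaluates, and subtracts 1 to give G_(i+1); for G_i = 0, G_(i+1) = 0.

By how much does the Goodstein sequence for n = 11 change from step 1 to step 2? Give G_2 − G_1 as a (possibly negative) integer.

943

11 —HB2→ 2^(2 + 1) + 2 + 1 —bump→ 3^(3 + 1) + 3 + 1 = 85 —(−1)→ 84
84 —HB3→ 3^(3 + 1) + 3 —bump→ 4^(4 + 1) + 4 = 1028 —(−1)→ 1027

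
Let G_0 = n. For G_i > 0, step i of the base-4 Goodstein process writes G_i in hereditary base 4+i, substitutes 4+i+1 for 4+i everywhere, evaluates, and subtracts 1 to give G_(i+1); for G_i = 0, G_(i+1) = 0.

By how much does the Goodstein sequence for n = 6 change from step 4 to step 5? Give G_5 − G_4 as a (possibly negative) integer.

G_0=6  [base 4] 4 + 2  →[4↦5]→  5 + 2 = 7  −1 ⇒ G_1=6
G_1=6  [base 5] 5 + 1  →[5↦6]→  6 + 1 = 7  −1 ⇒ G_2=6
G_2=6  [base 6] 6  →[6↦7]→  7 = 7  −1 ⇒ G_3=6
G_3=6  [base 7] 6  →[7↦8]→  6 = 6  −1 ⇒ G_4=5
G_4=5  [base 8] 5  →[8↦9]→  5 = 5  −1 ⇒ G_5=4

-1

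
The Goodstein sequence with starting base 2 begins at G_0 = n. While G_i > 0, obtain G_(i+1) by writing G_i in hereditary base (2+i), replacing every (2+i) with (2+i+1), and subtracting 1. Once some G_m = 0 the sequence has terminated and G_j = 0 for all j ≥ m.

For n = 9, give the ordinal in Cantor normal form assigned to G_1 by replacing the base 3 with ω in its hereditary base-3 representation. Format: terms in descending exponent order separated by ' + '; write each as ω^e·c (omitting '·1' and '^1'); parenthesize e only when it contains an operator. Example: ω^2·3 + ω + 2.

ω^(ω + 1)

i=0: 9 = 2^(2 + 1) + 1 (b=2); 2→3: 3^(3 + 1) + 1 = 82; 82−1 = 81
i=1: 81 = 3^(3 + 1) (b=3); 3→4: 4^(4 + 1) = 1024; 1024−1 = 1023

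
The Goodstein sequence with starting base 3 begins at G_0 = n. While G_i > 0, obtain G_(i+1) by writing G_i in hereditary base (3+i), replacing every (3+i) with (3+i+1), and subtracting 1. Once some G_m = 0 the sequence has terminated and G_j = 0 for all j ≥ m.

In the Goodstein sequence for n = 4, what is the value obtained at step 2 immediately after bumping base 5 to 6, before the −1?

base 3: 4 = 3 + 1; at 4: 4 + 1 = 5; next = 4
base 4: 4 = 4; at 5: 5 = 5; next = 4

4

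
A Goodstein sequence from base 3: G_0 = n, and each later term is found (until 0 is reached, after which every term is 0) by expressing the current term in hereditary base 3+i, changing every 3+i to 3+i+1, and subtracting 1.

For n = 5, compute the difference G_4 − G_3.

-1

[0] 5 ≡ 3 + 2 (base 3). Lift 4: 6. −1: 5.
[1] 5 ≡ 4 + 1 (base 4). Lift 5: 6. −1: 5.
[2] 5 ≡ 5 (base 5). Lift 6: 6. −1: 5.
[3] 5 ≡ 5 (base 6). Lift 7: 5. −1: 4.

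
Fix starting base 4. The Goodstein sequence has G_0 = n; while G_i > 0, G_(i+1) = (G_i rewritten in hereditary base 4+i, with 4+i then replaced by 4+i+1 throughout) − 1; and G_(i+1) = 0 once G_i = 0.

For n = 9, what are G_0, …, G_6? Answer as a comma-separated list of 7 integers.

9, 10, 11, 11, 11, 11, 11

step 0: 9 = 2·4 + 1; sub 5 for 4: 2·5 + 1; = 11; G_1 = 11−1 = 10
step 1: 10 = 2·5; sub 6 for 5: 2·6; = 12; G_2 = 12−1 = 11
step 2: 11 = 6 + 5; sub 7 for 6: 7 + 5; = 12; G_3 = 12−1 = 11
step 3: 11 = 7 + 4; sub 8 for 7: 8 + 4; = 12; G_4 = 12−1 = 11
step 4: 11 = 8 + 3; sub 9 for 8: 9 + 3; = 12; G_5 = 12−1 = 11
step 5: 11 = 9 + 2; sub 10 for 9: 10 + 2; = 12; G_6 = 12−1 = 11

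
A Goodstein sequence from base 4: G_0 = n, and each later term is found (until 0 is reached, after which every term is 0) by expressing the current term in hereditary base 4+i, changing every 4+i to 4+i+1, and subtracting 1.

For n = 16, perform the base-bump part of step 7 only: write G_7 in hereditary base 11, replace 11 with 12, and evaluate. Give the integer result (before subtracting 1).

44

[0] 16 ≡ 4^2 (base 4). Lift 5: 25. −1: 24.
[1] 24 ≡ 4·5 + 4 (base 5). Lift 6: 28. −1: 27.
[2] 27 ≡ 4·6 + 3 (base 6). Lift 7: 31. −1: 30.
[3] 30 ≡ 4·7 + 2 (base 7). Lift 8: 34. −1: 33.
[4] 33 ≡ 4·8 + 1 (base 8). Lift 9: 37. −1: 36.
[5] 36 ≡ 4·9 (base 9). Lift 10: 40. −1: 39.
[6] 39 ≡ 3·10 + 9 (base 10). Lift 11: 42. −1: 41.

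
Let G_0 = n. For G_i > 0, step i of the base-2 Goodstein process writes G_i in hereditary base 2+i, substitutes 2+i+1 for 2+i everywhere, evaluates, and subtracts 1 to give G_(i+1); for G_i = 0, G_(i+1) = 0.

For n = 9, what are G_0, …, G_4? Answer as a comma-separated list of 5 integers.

9, 81, 1023, 9842, 140743

G_0=9  [base 2] 2^(2 + 1) + 1  →[2↦3]→  3^(3 + 1) + 1 = 82  −1 ⇒ G_1=81
G_1=81  [base 3] 3^(3 + 1)  →[3↦4]→  4^(4 + 1) = 1024  −1 ⇒ G_2=1023
G_2=1023  [base 4] 3·4^4 + 3·4^3 + 3·4^2 + 3·4 + 3  →[4↦5]→  3·5^5 + 3·5^3 + 3·5^2 + 3·5 + 3 = 9843  −1 ⇒ G_3=9842
G_3=9842  [base 5] 3·5^5 + 3·5^3 + 3·5^2 + 3·5 + 2  →[5↦6]→  3·6^6 + 3·6^3 + 3·6^2 + 3·6 + 2 = 140744  −1 ⇒ G_4=140743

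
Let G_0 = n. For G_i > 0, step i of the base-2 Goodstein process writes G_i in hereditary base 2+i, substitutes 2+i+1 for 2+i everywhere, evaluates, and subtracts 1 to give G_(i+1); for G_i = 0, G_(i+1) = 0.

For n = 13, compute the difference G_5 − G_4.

5485287

step 0: 13 = 2^(2 + 1) + 2^2 + 1; sub 3 for 2: 3^(3 + 1) + 3^3 + 1; = 109; G_1 = 109−1 = 108
step 1: 108 = 3^(3 + 1) + 3^3; sub 4 for 3: 4^(4 + 1) + 4^4; = 1280; G_2 = 1280−1 = 1279
step 2: 1279 = 4^(4 + 1) + 3·4^3 + 3·4^2 + 3·4 + 3; sub 5 for 4: 5^(5 + 1) + 3·5^3 + 3·5^2 + 3·5 + 3; = 16093; G_3 = 16093−1 = 16092
step 3: 16092 = 5^(5 + 1) + 3·5^3 + 3·5^2 + 3·5 + 2; sub 6 for 5: 6^(6 + 1) + 3·6^3 + 3·6^2 + 3·6 + 2; = 280712; G_4 = 280712−1 = 280711
step 4: 280711 = 6^(6 + 1) + 3·6^3 + 3·6^2 + 3·6 + 1; sub 7 for 6: 7^(7 + 1) + 3·7^3 + 3·7^2 + 3·7 + 1; = 5765999; G_5 = 5765999−1 = 5765998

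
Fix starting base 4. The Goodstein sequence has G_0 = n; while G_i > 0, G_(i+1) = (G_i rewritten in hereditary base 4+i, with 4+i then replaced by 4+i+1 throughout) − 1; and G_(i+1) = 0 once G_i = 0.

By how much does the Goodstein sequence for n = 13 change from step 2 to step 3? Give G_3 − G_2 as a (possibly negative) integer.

[0] 13 ≡ 3·4 + 1 (base 4). Lift 5: 16. −1: 15.
[1] 15 ≡ 3·5 (base 5). Lift 6: 18. −1: 17.
[2] 17 ≡ 2·6 + 5 (base 6). Lift 7: 19. −1: 18.

1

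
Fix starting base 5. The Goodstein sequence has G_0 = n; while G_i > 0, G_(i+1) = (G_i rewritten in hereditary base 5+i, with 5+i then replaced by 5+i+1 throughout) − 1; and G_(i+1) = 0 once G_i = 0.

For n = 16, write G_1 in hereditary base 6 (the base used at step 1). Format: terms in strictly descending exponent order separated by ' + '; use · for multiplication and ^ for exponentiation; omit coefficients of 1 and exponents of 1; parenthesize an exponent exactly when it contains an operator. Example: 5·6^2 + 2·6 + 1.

3·6

G_0=16  [base 5] 3·5 + 1  →[5↦6]→  3·6 + 1 = 19  −1 ⇒ G_1=18
G_1=18  [base 6] 3·6  →[6↦7]→  3·7 = 21  −1 ⇒ G_2=20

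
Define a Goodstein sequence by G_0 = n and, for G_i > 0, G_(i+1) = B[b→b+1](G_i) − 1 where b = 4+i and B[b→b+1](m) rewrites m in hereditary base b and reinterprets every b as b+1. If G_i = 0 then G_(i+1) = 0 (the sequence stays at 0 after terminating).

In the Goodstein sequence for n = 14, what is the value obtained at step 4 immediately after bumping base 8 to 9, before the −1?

step 0: 14 = 3·4 + 2; sub 5 for 4: 3·5 + 2; = 17; G_1 = 17−1 = 16
step 1: 16 = 3·5 + 1; sub 6 for 5: 3·6 + 1; = 19; G_2 = 19−1 = 18
step 2: 18 = 3·6; sub 7 for 6: 3·7; = 21; G_3 = 21−1 = 20
step 3: 20 = 2·7 + 6; sub 8 for 7: 2·8 + 6; = 22; G_4 = 22−1 = 21
step 4: 21 = 2·8 + 5; sub 9 for 8: 2·9 + 5; = 23; G_5 = 23−1 = 22

23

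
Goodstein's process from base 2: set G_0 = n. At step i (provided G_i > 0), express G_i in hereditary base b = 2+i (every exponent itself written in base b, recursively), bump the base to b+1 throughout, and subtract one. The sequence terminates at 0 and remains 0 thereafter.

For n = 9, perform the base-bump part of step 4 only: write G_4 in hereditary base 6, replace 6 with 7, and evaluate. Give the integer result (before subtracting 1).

2471827

G_0 = 9. HB_2(9) = 2^(2 + 1) + 1. Bump = 82. G_1 = 81.
G_1 = 81. HB_3(81) = 3^(3 + 1). Bump = 1024. G_2 = 1023.
G_2 = 1023. HB_4(1023) = 3·4^4 + 3·4^3 + 3·4^2 + 3·4 + 3. Bump = 9843. G_3 = 9842.
G_3 = 9842. HB_5(9842) = 3·5^5 + 3·5^3 + 3·5^2 + 3·5 + 2. Bump = 140744. G_4 = 140743.
G_4 = 140743. HB_6(140743) = 3·6^6 + 3·6^3 + 3·6^2 + 3·6 + 1. Bump = 2471827. G_5 = 2471826.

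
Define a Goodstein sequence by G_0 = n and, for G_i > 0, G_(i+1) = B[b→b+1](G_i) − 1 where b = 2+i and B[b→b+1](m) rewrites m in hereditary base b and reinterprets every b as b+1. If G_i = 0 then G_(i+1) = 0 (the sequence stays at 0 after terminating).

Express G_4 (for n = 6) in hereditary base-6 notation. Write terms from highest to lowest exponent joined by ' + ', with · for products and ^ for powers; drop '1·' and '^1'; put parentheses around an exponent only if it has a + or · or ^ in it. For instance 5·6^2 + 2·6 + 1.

5·6^5 + 5·6^4 + 5·6^3 + 5·6^2 + 5·6 + 5

step 0: 6 = 2^2 + 2; sub 3 for 2: 3^3 + 3; = 30; G_1 = 30−1 = 29
step 1: 29 = 3^3 + 2; sub 4 for 3: 4^4 + 2; = 258; G_2 = 258−1 = 257
step 2: 257 = 4^4 + 1; sub 5 for 4: 5^5 + 1; = 3126; G_3 = 3126−1 = 3125
step 3: 3125 = 5^5; sub 6 for 5: 6^6; = 46656; G_4 = 46656−1 = 46655
step 4: 46655 = 5·6^5 + 5·6^4 + 5·6^3 + 5·6^2 + 5·6 + 5; sub 7 for 6: 5·7^5 + 5·7^4 + 5·7^3 + 5·7^2 + 5·7 + 5; = 98040; G_5 = 98040−1 = 98039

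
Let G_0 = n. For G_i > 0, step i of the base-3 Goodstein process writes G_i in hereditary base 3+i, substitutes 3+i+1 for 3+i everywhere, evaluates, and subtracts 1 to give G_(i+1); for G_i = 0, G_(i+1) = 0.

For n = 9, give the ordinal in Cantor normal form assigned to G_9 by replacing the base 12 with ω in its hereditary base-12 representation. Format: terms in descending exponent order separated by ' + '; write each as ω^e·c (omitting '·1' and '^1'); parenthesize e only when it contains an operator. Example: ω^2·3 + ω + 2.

G_0 = 9. HB_3(9) = 3^2. Bump = 16. G_1 = 15.
G_1 = 15. HB_4(15) = 3·4 + 3. Bump = 18. G_2 = 17.
G_2 = 17. HB_5(17) = 3·5 + 2. Bump = 20. G_3 = 19.
G_3 = 19. HB_6(19) = 3·6 + 1. Bump = 22. G_4 = 21.
G_4 = 21. HB_7(21) = 3·7. Bump = 24. G_5 = 23.
G_5 = 23. HB_8(23) = 2·8 + 7. Bump = 25. G_6 = 24.
G_6 = 24. HB_9(24) = 2·9 + 6. Bump = 26. G_7 = 25.
G_7 = 25. HB_10(25) = 2·10 + 5. Bump = 27. G_8 = 26.
G_8 = 26. HB_11(26) = 2·11 + 4. Bump = 28. G_9 = 27.

ω·2 + 3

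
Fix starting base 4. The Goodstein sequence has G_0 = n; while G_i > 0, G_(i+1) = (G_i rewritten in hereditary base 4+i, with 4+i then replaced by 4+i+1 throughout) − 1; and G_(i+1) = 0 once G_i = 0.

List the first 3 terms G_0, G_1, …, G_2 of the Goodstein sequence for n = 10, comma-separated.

10, 11, 12

step 0: 10 = 2·4 + 2; sub 5 for 4: 2·5 + 2; = 12; G_1 = 12−1 = 11
step 1: 11 = 2·5 + 1; sub 6 for 5: 2·6 + 1; = 13; G_2 = 13−1 = 12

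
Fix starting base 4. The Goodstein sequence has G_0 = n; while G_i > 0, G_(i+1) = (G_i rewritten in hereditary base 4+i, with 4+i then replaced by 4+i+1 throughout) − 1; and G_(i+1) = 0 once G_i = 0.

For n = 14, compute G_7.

24

i=0: 14 = 3·4 + 2 (b=4); 4→5: 3·5 + 2 = 17; 17−1 = 16
i=1: 16 = 3·5 + 1 (b=5); 5→6: 3·6 + 1 = 19; 19−1 = 18
i=2: 18 = 3·6 (b=6); 6→7: 3·7 = 21; 21−1 = 20
i=3: 20 = 2·7 + 6 (b=7); 7→8: 2·8 + 6 = 22; 22−1 = 21
i=4: 21 = 2·8 + 5 (b=8); 8→9: 2·9 + 5 = 23; 23−1 = 22
i=5: 22 = 2·9 + 4 (b=9); 9→10: 2·10 + 4 = 24; 24−1 = 23
i=6: 23 = 2·10 + 3 (b=10); 10→11: 2·11 + 3 = 25; 25−1 = 24
i=7: 24 = 2·11 + 2 (b=11); 11→12: 2·12 + 2 = 26; 26−1 = 25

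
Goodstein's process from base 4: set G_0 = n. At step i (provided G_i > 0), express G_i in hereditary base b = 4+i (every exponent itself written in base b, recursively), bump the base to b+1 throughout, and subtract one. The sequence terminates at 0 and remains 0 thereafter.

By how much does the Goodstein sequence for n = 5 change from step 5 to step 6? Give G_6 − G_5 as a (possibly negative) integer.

-1

[0] 5 ≡ 4 + 1 (base 4). Lift 5: 6. −1: 5.
[1] 5 ≡ 5 (base 5). Lift 6: 6. −1: 5.
[2] 5 ≡ 5 (base 6). Lift 7: 5. −1: 4.
[3] 4 ≡ 4 (base 7). Lift 8: 4. −1: 3.
[4] 3 ≡ 3 (base 8). Lift 9: 3. −1: 2.
[5] 2 ≡ 2 (base 9). Lift 10: 2. −1: 1.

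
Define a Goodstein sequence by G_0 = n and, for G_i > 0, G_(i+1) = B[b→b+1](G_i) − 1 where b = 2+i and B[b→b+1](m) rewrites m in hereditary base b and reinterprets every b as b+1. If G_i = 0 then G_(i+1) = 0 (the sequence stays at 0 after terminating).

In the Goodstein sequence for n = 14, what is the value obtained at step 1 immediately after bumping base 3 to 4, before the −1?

1282

(0) 14|_2 = 2^(2 + 1) + 2^2 + 2 ↦ 3^(3 + 1) + 3^3 + 3|_3 = 111 ⇒ 110
(1) 110|_3 = 3^(3 + 1) + 3^3 + 2 ↦ 4^(4 + 1) + 4^4 + 2|_4 = 1282 ⇒ 1281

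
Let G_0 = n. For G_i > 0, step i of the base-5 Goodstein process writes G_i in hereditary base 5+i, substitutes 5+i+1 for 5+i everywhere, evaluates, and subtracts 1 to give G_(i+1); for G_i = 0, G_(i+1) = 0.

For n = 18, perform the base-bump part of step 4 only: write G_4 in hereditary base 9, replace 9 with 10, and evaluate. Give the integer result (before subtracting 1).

G_0 = 18. HB_5(18) = 3·5 + 3. Bump = 21. G_1 = 20.
G_1 = 20. HB_6(20) = 3·6 + 2. Bump = 23. G_2 = 22.
G_2 = 22. HB_7(22) = 3·7 + 1. Bump = 25. G_3 = 24.
G_3 = 24. HB_8(24) = 3·8. Bump = 27. G_4 = 26.
G_4 = 26. HB_9(26) = 2·9 + 8. Bump = 28. G_5 = 27.

28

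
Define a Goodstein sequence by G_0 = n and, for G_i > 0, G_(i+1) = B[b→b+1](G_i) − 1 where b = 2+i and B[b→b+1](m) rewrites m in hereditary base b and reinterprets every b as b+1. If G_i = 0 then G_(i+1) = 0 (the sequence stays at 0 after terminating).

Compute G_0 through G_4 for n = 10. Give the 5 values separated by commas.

10 —HB2→ 2^(2 + 1) + 2 —bump→ 3^(3 + 1) + 3 = 84 —(−1)→ 83
83 —HB3→ 3^(3 + 1) + 2 —bump→ 4^(4 + 1) + 2 = 1026 —(−1)→ 1025
1025 —HB4→ 4^(4 + 1) + 1 —bump→ 5^(5 + 1) + 1 = 15626 —(−1)→ 15625
15625 —HB5→ 5^(5 + 1) —bump→ 6^(6 + 1) = 279936 —(−1)→ 279935

10, 83, 1025, 15625, 279935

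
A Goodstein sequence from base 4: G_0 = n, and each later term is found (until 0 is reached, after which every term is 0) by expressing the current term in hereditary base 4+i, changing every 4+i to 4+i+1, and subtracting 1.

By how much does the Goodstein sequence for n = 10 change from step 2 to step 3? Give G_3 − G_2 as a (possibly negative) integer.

1

(0) 10|_4 = 2·4 + 2 ↦ 2·5 + 2|_5 = 12 ⇒ 11
(1) 11|_5 = 2·5 + 1 ↦ 2·6 + 1|_6 = 13 ⇒ 12
(2) 12|_6 = 2·6 ↦ 2·7|_7 = 14 ⇒ 13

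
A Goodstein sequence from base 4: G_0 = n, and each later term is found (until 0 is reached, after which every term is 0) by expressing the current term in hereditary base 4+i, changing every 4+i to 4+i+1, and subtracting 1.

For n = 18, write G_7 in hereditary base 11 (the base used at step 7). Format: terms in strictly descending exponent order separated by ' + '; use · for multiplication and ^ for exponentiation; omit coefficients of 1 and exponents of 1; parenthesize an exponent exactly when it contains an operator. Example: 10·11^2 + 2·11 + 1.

base 4: 18 = 4^2 + 2; at 5: 5^2 + 2 = 27; next = 26
base 5: 26 = 5^2 + 1; at 6: 6^2 + 1 = 37; next = 36
base 6: 36 = 6^2; at 7: 7^2 = 49; next = 48
base 7: 48 = 6·7 + 6; at 8: 6·8 + 6 = 54; next = 53
base 8: 53 = 6·8 + 5; at 9: 6·9 + 5 = 59; next = 58
base 9: 58 = 6·9 + 4; at 10: 6·10 + 4 = 64; next = 63
base 10: 63 = 6·10 + 3; at 11: 6·11 + 3 = 69; next = 68

6·11 + 2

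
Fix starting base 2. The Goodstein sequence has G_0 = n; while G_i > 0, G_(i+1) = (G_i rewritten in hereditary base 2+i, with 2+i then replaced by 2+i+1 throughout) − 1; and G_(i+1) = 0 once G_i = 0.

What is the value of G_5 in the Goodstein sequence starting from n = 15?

6588344

base 2: 15 = 2^(2 + 1) + 2^2 + 2 + 1; at 3: 3^(3 + 1) + 3^3 + 3 + 1 = 112; next = 111
base 3: 111 = 3^(3 + 1) + 3^3 + 3; at 4: 4^(4 + 1) + 4^4 + 4 = 1284; next = 1283
base 4: 1283 = 4^(4 + 1) + 4^4 + 3; at 5: 5^(5 + 1) + 5^5 + 3 = 18753; next = 18752
base 5: 18752 = 5^(5 + 1) + 5^5 + 2; at 6: 6^(6 + 1) + 6^6 + 2 = 326594; next = 326593
base 6: 326593 = 6^(6 + 1) + 6^6 + 1; at 7: 7^(7 + 1) + 7^7 + 1 = 6588345; next = 6588344
base 7: 6588344 = 7^(7 + 1) + 7^7; at 8: 8^(8 + 1) + 8^8 = 150994944; next = 150994943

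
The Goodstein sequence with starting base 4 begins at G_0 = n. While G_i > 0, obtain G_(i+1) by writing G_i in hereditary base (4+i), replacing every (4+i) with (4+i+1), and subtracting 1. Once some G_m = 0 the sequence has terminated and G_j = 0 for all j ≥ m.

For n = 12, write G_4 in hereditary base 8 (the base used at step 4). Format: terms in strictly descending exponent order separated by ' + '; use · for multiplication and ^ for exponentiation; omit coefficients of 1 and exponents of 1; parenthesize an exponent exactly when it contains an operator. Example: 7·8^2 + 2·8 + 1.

[0] 12 ≡ 3·4 (base 4). Lift 5: 15. −1: 14.
[1] 14 ≡ 2·5 + 4 (base 5). Lift 6: 16. −1: 15.
[2] 15 ≡ 2·6 + 3 (base 6). Lift 7: 17. −1: 16.
[3] 16 ≡ 2·7 + 2 (base 7). Lift 8: 18. −1: 17.
[4] 17 ≡ 2·8 + 1 (base 8). Lift 9: 19. −1: 18.

2·8 + 1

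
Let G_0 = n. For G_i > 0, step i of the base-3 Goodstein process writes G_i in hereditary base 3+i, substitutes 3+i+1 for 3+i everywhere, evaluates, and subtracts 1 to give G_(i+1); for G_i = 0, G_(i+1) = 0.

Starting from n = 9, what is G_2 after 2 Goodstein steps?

(0) 9|_3 = 3^2 ↦ 4^2|_4 = 16 ⇒ 15
(1) 15|_4 = 3·4 + 3 ↦ 3·5 + 3|_5 = 18 ⇒ 17
(2) 17|_5 = 3·5 + 2 ↦ 3·6 + 2|_6 = 20 ⇒ 19

17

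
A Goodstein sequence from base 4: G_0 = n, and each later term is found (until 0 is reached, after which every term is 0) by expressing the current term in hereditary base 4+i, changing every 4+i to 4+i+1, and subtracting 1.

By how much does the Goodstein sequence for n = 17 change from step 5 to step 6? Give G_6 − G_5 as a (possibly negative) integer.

4

i=0: 17 = 4^2 + 1 (b=4); 4→5: 5^2 + 1 = 26; 26−1 = 25
i=1: 25 = 5^2 (b=5); 5→6: 6^2 = 36; 36−1 = 35
i=2: 35 = 5·6 + 5 (b=6); 6→7: 5·7 + 5 = 40; 40−1 = 39
i=3: 39 = 5·7 + 4 (b=7); 7→8: 5·8 + 4 = 44; 44−1 = 43
i=4: 43 = 5·8 + 3 (b=8); 8→9: 5·9 + 3 = 48; 48−1 = 47
i=5: 47 = 5·9 + 2 (b=9); 9→10: 5·10 + 2 = 52; 52−1 = 51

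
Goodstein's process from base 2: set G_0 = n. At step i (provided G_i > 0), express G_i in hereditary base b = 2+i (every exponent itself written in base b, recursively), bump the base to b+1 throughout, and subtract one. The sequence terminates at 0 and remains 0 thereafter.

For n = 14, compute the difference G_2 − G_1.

1171

i=0: 14 = 2^(2 + 1) + 2^2 + 2 (b=2); 2→3: 3^(3 + 1) + 3^3 + 3 = 111; 111−1 = 110
i=1: 110 = 3^(3 + 1) + 3^3 + 2 (b=3); 3→4: 4^(4 + 1) + 4^4 + 2 = 1282; 1282−1 = 1281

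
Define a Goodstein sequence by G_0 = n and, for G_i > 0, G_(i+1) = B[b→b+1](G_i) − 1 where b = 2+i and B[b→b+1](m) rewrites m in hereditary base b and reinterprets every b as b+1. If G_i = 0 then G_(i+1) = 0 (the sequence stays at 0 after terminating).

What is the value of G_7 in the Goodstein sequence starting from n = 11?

step 0: 11 = 2^(2 + 1) + 2 + 1; sub 3 for 2: 3^(3 + 1) + 3 + 1; = 85; G_1 = 85−1 = 84
step 1: 84 = 3^(3 + 1) + 3; sub 4 for 3: 4^(4 + 1) + 4; = 1028; G_2 = 1028−1 = 1027
step 2: 1027 = 4^(4 + 1) + 3; sub 5 for 4: 5^(5 + 1) + 3; = 15628; G_3 = 15628−1 = 15627
step 3: 15627 = 5^(5 + 1) + 2; sub 6 for 5: 6^(6 + 1) + 2; = 279938; G_4 = 279938−1 = 279937
step 4: 279937 = 6^(6 + 1) + 1; sub 7 for 6: 7^(7 + 1) + 1; = 5764802; G_5 = 5764802−1 = 5764801
step 5: 5764801 = 7^(7 + 1); sub 8 for 7: 8^(8 + 1); = 134217728; G_6 = 134217728−1 = 134217727
step 6: 134217727 = 7·8^8 + 7·8^7 + 7·8^6 + 7·8^5 + 7·8^4 + 7·8^3 + 7·8^2 + 7·8 + 7; sub 9 for 8: 7·9^9 + 7·9^7 + 7·9^6 + 7·9^5 + 7·9^4 + 7·9^3 + 7·9^2 + 7·9 + 7; = 2749609303; G_7 = 2749609303−1 = 2749609302
step 7: 2749609302 = 7·9^9 + 7·9^7 + 7·9^6 + 7·9^5 + 7·9^4 + 7·9^3 + 7·9^2 + 7·9 + 6; sub 10 for 9: 7·10^10 + 7·10^7 + 7·10^6 + 7·10^5 + 7·10^4 + 7·10^3 + 7·10^2 + 7·10 + 6; = 70077777776; G_8 = 70077777776−1 = 70077777775

2749609302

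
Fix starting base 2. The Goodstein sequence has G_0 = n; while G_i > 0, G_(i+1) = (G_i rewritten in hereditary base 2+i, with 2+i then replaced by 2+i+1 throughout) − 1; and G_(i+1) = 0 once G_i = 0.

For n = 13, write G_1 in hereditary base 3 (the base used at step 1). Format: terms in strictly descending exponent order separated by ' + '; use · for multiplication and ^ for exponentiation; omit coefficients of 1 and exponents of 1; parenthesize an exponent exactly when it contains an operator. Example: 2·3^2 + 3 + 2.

3^(3 + 1) + 3^3

step 0: 13 = 2^(2 + 1) + 2^2 + 1; sub 3 for 2: 3^(3 + 1) + 3^3 + 1; = 109; G_1 = 109−1 = 108
step 1: 108 = 3^(3 + 1) + 3^3; sub 4 for 3: 4^(4 + 1) + 4^4; = 1280; G_2 = 1280−1 = 1279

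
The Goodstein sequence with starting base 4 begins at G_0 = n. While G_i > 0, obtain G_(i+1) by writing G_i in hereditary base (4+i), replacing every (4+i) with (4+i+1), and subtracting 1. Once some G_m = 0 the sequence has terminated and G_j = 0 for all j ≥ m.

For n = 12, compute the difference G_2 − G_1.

[0] 12 ≡ 3·4 (base 4). Lift 5: 15. −1: 14.
[1] 14 ≡ 2·5 + 4 (base 5). Lift 6: 16. −1: 15.

1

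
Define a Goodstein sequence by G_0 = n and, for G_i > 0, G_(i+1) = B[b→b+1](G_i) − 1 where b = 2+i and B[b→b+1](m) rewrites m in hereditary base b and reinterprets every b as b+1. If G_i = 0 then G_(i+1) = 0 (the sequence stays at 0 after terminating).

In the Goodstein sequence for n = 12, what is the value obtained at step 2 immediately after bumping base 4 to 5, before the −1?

step 0: 12 = 2^(2 + 1) + 2^2; sub 3 for 2: 3^(3 + 1) + 3^3; = 108; G_1 = 108−1 = 107
step 1: 107 = 3^(3 + 1) + 2·3^2 + 2·3 + 2; sub 4 for 3: 4^(4 + 1) + 2·4^2 + 2·4 + 2; = 1066; G_2 = 1066−1 = 1065

15686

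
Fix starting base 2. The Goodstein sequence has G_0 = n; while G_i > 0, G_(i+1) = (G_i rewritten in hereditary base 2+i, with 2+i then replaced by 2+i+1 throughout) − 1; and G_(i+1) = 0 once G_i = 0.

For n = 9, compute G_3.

9842

9 —HB2→ 2^(2 + 1) + 1 —bump→ 3^(3 + 1) + 1 = 82 —(−1)→ 81
81 —HB3→ 3^(3 + 1) —bump→ 4^(4 + 1) = 1024 —(−1)→ 1023
1023 —HB4→ 3·4^4 + 3·4^3 + 3·4^2 + 3·4 + 3 —bump→ 3·5^5 + 3·5^3 + 3·5^2 + 3·5 + 3 = 9843 —(−1)→ 9842
9842 —HB5→ 3·5^5 + 3·5^3 + 3·5^2 + 3·5 + 2 —bump→ 3·6^6 + 3·6^3 + 3·6^2 + 3·6 + 2 = 140744 —(−1)→ 140743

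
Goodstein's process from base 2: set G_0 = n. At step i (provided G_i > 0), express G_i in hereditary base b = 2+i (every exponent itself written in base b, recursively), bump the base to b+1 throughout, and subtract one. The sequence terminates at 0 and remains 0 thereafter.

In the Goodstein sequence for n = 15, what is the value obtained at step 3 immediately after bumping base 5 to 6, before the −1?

326594

step 0: 15 = 2^(2 + 1) + 2^2 + 2 + 1; sub 3 for 2: 3^(3 + 1) + 3^3 + 3 + 1; = 112; G_1 = 112−1 = 111
step 1: 111 = 3^(3 + 1) + 3^3 + 3; sub 4 for 3: 4^(4 + 1) + 4^4 + 4; = 1284; G_2 = 1284−1 = 1283
step 2: 1283 = 4^(4 + 1) + 4^4 + 3; sub 5 for 4: 5^(5 + 1) + 5^5 + 3; = 18753; G_3 = 18753−1 = 18752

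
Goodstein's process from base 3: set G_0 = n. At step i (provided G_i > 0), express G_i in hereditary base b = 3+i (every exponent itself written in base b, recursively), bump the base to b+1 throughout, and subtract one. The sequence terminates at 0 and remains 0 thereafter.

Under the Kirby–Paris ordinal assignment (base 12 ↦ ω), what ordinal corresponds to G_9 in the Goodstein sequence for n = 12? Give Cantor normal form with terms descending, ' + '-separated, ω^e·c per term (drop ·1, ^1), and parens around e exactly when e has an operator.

ω·7 + 3

(0) 12|_3 = 3^2 + 3 ↦ 4^2 + 4|_4 = 20 ⇒ 19
(1) 19|_4 = 4^2 + 3 ↦ 5^2 + 3|_5 = 28 ⇒ 27
(2) 27|_5 = 5^2 + 2 ↦ 6^2 + 2|_6 = 38 ⇒ 37
(3) 37|_6 = 6^2 + 1 ↦ 7^2 + 1|_7 = 50 ⇒ 49
(4) 49|_7 = 7^2 ↦ 8^2|_8 = 64 ⇒ 63
(5) 63|_8 = 7·8 + 7 ↦ 7·9 + 7|_9 = 70 ⇒ 69
(6) 69|_9 = 7·9 + 6 ↦ 7·10 + 6|_10 = 76 ⇒ 75
(7) 75|_10 = 7·10 + 5 ↦ 7·11 + 5|_11 = 82 ⇒ 81
(8) 81|_11 = 7·11 + 4 ↦ 7·12 + 4|_12 = 88 ⇒ 87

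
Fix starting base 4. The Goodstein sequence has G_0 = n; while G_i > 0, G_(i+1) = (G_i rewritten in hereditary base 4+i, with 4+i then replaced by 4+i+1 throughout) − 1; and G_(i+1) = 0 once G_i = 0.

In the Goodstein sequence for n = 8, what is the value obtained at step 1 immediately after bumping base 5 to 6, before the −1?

i=0: 8 = 2·4 (b=4); 4→5: 2·5 = 10; 10−1 = 9
i=1: 9 = 5 + 4 (b=5); 5→6: 6 + 4 = 10; 10−1 = 9

10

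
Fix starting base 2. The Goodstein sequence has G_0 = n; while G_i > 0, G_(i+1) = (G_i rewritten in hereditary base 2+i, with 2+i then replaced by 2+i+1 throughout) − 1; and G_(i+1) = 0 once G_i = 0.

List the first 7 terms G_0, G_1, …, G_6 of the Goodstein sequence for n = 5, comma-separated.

5, 27, 255, 467, 775, 1197, 1751

base 2: 5 = 2^2 + 1; at 3: 3^3 + 1 = 28; next = 27
base 3: 27 = 3^3; at 4: 4^4 = 256; next = 255
base 4: 255 = 3·4^3 + 3·4^2 + 3·4 + 3; at 5: 3·5^3 + 3·5^2 + 3·5 + 3 = 468; next = 467
base 5: 467 = 3·5^3 + 3·5^2 + 3·5 + 2; at 6: 3·6^3 + 3·6^2 + 3·6 + 2 = 776; next = 775
base 6: 775 = 3·6^3 + 3·6^2 + 3·6 + 1; at 7: 3·7^3 + 3·7^2 + 3·7 + 1 = 1198; next = 1197
base 7: 1197 = 3·7^3 + 3·7^2 + 3·7; at 8: 3·8^3 + 3·8^2 + 3·8 = 1752; next = 1751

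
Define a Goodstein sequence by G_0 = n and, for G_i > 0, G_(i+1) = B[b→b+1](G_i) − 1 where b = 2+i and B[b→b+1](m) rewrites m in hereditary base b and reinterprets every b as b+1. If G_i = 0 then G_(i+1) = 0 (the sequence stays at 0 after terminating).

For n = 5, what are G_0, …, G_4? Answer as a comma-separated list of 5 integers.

5, 27, 255, 467, 775

G_0=5  [base 2] 2^2 + 1  →[2↦3]→  3^3 + 1 = 28  −1 ⇒ G_1=27
G_1=27  [base 3] 3^3  →[3↦4]→  4^4 = 256  −1 ⇒ G_2=255
G_2=255  [base 4] 3·4^3 + 3·4^2 + 3·4 + 3  →[4↦5]→  3·5^3 + 3·5^2 + 3·5 + 3 = 468  −1 ⇒ G_3=467
G_3=467  [base 5] 3·5^3 + 3·5^2 + 3·5 + 2  →[5↦6]→  3·6^3 + 3·6^2 + 3·6 + 2 = 776  −1 ⇒ G_4=775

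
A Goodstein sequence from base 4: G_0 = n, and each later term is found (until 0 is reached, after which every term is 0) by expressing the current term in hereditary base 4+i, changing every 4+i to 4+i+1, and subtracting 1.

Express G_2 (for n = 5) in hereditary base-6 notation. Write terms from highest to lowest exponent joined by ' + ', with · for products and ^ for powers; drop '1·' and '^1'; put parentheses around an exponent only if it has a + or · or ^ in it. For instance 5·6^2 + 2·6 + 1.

5 —HB4→ 4 + 1 —bump→ 5 + 1 = 6 —(−1)→ 5
5 —HB5→ 5 —bump→ 6 = 6 —(−1)→ 5

5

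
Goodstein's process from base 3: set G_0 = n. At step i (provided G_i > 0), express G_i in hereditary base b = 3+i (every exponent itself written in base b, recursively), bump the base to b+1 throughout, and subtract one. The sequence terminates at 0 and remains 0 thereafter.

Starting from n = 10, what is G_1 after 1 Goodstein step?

16

[0] 10 ≡ 3^2 + 1 (base 3). Lift 4: 17. −1: 16.
[1] 16 ≡ 4^2 (base 4). Lift 5: 25. −1: 24.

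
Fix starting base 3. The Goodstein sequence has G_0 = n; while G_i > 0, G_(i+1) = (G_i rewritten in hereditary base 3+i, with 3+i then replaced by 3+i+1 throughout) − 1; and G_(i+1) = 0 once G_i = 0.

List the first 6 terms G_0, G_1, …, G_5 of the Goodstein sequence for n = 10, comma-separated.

10, 16, 24, 27, 30, 33

10 —HB3→ 3^2 + 1 —bump→ 4^2 + 1 = 17 —(−1)→ 16
16 —HB4→ 4^2 —bump→ 5^2 = 25 —(−1)→ 24
24 —HB5→ 4·5 + 4 —bump→ 4·6 + 4 = 28 —(−1)→ 27
27 —HB6→ 4·6 + 3 —bump→ 4·7 + 3 = 31 —(−1)→ 30
30 —HB7→ 4·7 + 2 —bump→ 4·8 + 2 = 34 —(−1)→ 33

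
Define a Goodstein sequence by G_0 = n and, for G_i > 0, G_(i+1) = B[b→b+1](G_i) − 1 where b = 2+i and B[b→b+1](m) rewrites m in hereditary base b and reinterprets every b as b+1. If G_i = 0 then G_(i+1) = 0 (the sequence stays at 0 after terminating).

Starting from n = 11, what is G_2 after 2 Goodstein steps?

1027

i=0: 11 = 2^(2 + 1) + 2 + 1 (b=2); 2→3: 3^(3 + 1) + 3 + 1 = 85; 85−1 = 84
i=1: 84 = 3^(3 + 1) + 3 (b=3); 3→4: 4^(4 + 1) + 4 = 1028; 1028−1 = 1027
i=2: 1027 = 4^(4 + 1) + 3 (b=4); 4→5: 5^(5 + 1) + 3 = 15628; 15628−1 = 15627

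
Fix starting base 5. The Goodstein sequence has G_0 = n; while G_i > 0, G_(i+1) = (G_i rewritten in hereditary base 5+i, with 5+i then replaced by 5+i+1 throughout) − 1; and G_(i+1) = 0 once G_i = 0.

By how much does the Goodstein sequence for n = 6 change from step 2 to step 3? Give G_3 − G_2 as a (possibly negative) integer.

-1

[0] 6 ≡ 5 + 1 (base 5). Lift 6: 7. −1: 6.
[1] 6 ≡ 6 (base 6). Lift 7: 7. −1: 6.
[2] 6 ≡ 6 (base 7). Lift 8: 6. −1: 5.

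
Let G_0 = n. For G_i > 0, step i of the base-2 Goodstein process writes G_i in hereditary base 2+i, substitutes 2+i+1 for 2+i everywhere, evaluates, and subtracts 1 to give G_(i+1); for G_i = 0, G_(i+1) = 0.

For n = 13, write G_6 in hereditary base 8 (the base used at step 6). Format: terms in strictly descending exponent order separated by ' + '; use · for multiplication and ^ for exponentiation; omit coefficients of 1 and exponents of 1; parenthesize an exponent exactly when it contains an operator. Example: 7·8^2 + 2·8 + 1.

G_0=13  [base 2] 2^(2 + 1) + 2^2 + 1  →[2↦3]→  3^(3 + 1) + 3^3 + 1 = 109  −1 ⇒ G_1=108
G_1=108  [base 3] 3^(3 + 1) + 3^3  →[3↦4]→  4^(4 + 1) + 4^4 = 1280  −1 ⇒ G_2=1279
G_2=1279  [base 4] 4^(4 + 1) + 3·4^3 + 3·4^2 + 3·4 + 3  →[4↦5]→  5^(5 + 1) + 3·5^3 + 3·5^2 + 3·5 + 3 = 16093  −1 ⇒ G_3=16092
G_3=16092  [base 5] 5^(5 + 1) + 3·5^3 + 3·5^2 + 3·5 + 2  →[5↦6]→  6^(6 + 1) + 3·6^3 + 3·6^2 + 3·6 + 2 = 280712  −1 ⇒ G_4=280711
G_4=280711  [base 6] 6^(6 + 1) + 3·6^3 + 3·6^2 + 3·6 + 1  →[6↦7]→  7^(7 + 1) + 3·7^3 + 3·7^2 + 3·7 + 1 = 5765999  −1 ⇒ G_5=5765998
G_5=5765998  [base 7] 7^(7 + 1) + 3·7^3 + 3·7^2 + 3·7  →[7↦8]→  8^(8 + 1) + 3·8^3 + 3·8^2 + 3·8 = 134219480  −1 ⇒ G_6=134219479

8^(8 + 1) + 3·8^3 + 3·8^2 + 2·8 + 7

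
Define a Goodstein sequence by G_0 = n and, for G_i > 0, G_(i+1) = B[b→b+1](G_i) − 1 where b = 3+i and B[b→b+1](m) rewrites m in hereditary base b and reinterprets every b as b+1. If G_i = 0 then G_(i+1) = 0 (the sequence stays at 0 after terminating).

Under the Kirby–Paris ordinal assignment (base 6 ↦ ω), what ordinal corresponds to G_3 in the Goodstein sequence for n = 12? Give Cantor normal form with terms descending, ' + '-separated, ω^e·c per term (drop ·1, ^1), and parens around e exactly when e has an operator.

ω^2 + 1

G_0=12  [base 3] 3^2 + 3  →[3↦4]→  4^2 + 4 = 20  −1 ⇒ G_1=19
G_1=19  [base 4] 4^2 + 3  →[4↦5]→  5^2 + 3 = 28  −1 ⇒ G_2=27
G_2=27  [base 5] 5^2 + 2  →[5↦6]→  6^2 + 2 = 38  −1 ⇒ G_3=37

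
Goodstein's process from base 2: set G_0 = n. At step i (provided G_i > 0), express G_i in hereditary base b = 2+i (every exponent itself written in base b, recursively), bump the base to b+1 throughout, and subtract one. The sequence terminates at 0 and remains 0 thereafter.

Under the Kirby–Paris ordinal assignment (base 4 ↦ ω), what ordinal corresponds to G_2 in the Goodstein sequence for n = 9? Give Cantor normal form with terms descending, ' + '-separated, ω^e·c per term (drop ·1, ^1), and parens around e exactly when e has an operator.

ω^ω·3 + ω^3·3 + ω^2·3 + ω·3 + 3

G_0 = 9. HB_2(9) = 2^(2 + 1) + 1. Bump = 82. G_1 = 81.
G_1 = 81. HB_3(81) = 3^(3 + 1). Bump = 1024. G_2 = 1023.
G_2 = 1023. HB_4(1023) = 3·4^4 + 3·4^3 + 3·4^2 + 3·4 + 3. Bump = 9843. G_3 = 9842.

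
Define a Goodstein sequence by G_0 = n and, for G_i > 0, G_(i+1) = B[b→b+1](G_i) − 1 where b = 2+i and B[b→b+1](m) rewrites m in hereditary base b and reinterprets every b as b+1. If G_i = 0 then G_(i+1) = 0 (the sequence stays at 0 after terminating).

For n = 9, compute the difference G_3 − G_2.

9 —HB2→ 2^(2 + 1) + 1 —bump→ 3^(3 + 1) + 1 = 82 —(−1)→ 81
81 —HB3→ 3^(3 + 1) —bump→ 4^(4 + 1) = 1024 —(−1)→ 1023
1023 —HB4→ 3·4^4 + 3·4^3 + 3·4^2 + 3·4 + 3 —bump→ 3·5^5 + 3·5^3 + 3·5^2 + 3·5 + 3 = 9843 —(−1)→ 9842

8819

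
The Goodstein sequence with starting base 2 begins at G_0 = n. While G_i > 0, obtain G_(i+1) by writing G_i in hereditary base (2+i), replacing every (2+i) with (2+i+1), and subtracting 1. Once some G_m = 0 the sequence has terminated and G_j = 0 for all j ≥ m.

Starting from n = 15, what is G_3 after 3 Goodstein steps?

18752

base 2: 15 = 2^(2 + 1) + 2^2 + 2 + 1; at 3: 3^(3 + 1) + 3^3 + 3 + 1 = 112; next = 111
base 3: 111 = 3^(3 + 1) + 3^3 + 3; at 4: 4^(4 + 1) + 4^4 + 4 = 1284; next = 1283
base 4: 1283 = 4^(4 + 1) + 4^4 + 3; at 5: 5^(5 + 1) + 5^5 + 3 = 18753; next = 18752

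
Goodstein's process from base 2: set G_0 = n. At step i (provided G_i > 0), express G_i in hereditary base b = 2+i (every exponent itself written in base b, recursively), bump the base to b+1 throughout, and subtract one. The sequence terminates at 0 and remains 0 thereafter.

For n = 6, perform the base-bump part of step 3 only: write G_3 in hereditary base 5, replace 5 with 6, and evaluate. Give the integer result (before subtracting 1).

46656

i=0: 6 = 2^2 + 2 (b=2); 2→3: 3^3 + 3 = 30; 30−1 = 29
i=1: 29 = 3^3 + 2 (b=3); 3→4: 4^4 + 2 = 258; 258−1 = 257
i=2: 257 = 4^4 + 1 (b=4); 4→5: 5^5 + 1 = 3126; 3126−1 = 3125
i=3: 3125 = 5^5 (b=5); 5→6: 6^6 = 46656; 46656−1 = 46655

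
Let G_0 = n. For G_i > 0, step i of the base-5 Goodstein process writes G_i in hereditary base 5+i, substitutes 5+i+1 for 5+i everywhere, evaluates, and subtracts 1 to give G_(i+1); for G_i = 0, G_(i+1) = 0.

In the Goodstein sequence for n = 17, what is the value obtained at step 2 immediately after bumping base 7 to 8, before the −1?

i=0: 17 = 3·5 + 2 (b=5); 5→6: 3·6 + 2 = 20; 20−1 = 19
i=1: 19 = 3·6 + 1 (b=6); 6→7: 3·7 + 1 = 22; 22−1 = 21
i=2: 21 = 3·7 (b=7); 7→8: 3·8 = 24; 24−1 = 23

24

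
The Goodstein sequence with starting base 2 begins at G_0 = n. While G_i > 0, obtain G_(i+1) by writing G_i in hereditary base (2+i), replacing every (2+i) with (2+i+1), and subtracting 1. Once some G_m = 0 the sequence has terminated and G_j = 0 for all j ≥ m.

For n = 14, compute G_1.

110

G_0 = 14. HB_2(14) = 2^(2 + 1) + 2^2 + 2. Bump = 111. G_1 = 110.
G_1 = 110. HB_3(110) = 3^(3 + 1) + 3^3 + 2. Bump = 1282. G_2 = 1281.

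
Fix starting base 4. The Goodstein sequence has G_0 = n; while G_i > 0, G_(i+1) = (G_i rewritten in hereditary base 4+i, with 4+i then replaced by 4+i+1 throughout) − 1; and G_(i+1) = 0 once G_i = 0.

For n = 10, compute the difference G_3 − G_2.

step 0: 10 = 2·4 + 2; sub 5 for 4: 2·5 + 2; = 12; G_1 = 12−1 = 11
step 1: 11 = 2·5 + 1; sub 6 for 5: 2·6 + 1; = 13; G_2 = 13−1 = 12
step 2: 12 = 2·6; sub 7 for 6: 2·7; = 14; G_3 = 14−1 = 13

1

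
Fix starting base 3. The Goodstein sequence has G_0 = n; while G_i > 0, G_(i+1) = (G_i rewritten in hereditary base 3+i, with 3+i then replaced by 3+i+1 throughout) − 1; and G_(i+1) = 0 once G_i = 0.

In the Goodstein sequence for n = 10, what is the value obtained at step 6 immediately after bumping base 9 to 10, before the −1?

base 3: 10 = 3^2 + 1; at 4: 4^2 + 1 = 17; next = 16
base 4: 16 = 4^2; at 5: 5^2 = 25; next = 24
base 5: 24 = 4·5 + 4; at 6: 4·6 + 4 = 28; next = 27
base 6: 27 = 4·6 + 3; at 7: 4·7 + 3 = 31; next = 30
base 7: 30 = 4·7 + 2; at 8: 4·8 + 2 = 34; next = 33
base 8: 33 = 4·8 + 1; at 9: 4·9 + 1 = 37; next = 36

40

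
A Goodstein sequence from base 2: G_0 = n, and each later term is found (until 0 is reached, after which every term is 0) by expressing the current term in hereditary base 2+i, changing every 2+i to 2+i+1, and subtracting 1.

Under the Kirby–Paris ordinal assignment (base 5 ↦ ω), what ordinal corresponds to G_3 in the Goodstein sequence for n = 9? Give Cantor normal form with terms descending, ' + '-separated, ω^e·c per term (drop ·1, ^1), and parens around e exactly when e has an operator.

i=0: 9 = 2^(2 + 1) + 1 (b=2); 2→3: 3^(3 + 1) + 1 = 82; 82−1 = 81
i=1: 81 = 3^(3 + 1) (b=3); 3→4: 4^(4 + 1) = 1024; 1024−1 = 1023
i=2: 1023 = 3·4^4 + 3·4^3 + 3·4^2 + 3·4 + 3 (b=4); 4→5: 3·5^5 + 3·5^3 + 3·5^2 + 3·5 + 3 = 9843; 9843−1 = 9842
i=3: 9842 = 3·5^5 + 3·5^3 + 3·5^2 + 3·5 + 2 (b=5); 5→6: 3·6^6 + 3·6^3 + 3·6^2 + 3·6 + 2 = 140744; 140744−1 = 140743

ω^ω·3 + ω^3·3 + ω^2·3 + ω·3 + 2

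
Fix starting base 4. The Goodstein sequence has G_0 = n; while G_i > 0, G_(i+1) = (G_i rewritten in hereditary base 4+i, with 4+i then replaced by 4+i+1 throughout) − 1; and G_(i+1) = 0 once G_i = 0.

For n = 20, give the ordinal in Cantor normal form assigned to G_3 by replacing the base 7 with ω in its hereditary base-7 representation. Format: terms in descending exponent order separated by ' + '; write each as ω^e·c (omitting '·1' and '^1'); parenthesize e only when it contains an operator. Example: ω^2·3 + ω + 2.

ω^2 + 2

G_0=20  [base 4] 4^2 + 4  →[4↦5]→  5^2 + 5 = 30  −1 ⇒ G_1=29
G_1=29  [base 5] 5^2 + 4  →[5↦6]→  6^2 + 4 = 40  −1 ⇒ G_2=39
G_2=39  [base 6] 6^2 + 3  →[6↦7]→  7^2 + 3 = 52  −1 ⇒ G_3=51
G_3=51  [base 7] 7^2 + 2  →[7↦8]→  8^2 + 2 = 66  −1 ⇒ G_4=65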